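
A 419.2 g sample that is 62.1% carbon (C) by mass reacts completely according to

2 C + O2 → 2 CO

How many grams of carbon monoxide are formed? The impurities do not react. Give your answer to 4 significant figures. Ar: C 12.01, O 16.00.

Mass of pure C = 419.2 g × 0.621 = 260.32 g.
M(C) = 12.01 g/mol.
M(CO) = 12.01 + 16.00 = 28.01 g/mol.
n(C) = 260.32 g / 12.01 g/mol = 21.676 mol.
From the equation the C:CO mole ratio is 2:2, so n(CO) = 21.676 × 2/2 = 21.676 mol.
Mass of CO = 21.676 mol × 28.01 g/mol = 607.13 g.

607.1 g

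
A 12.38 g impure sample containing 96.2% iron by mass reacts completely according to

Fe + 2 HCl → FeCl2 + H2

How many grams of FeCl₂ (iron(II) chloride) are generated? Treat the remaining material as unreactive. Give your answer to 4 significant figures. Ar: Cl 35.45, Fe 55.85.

Mass of pure Fe = 12.38 g × 0.962 = 11.910 g.
M(Fe) = 55.85 g/mol.
M(FeCl2) = 55.85 + 2(35.45) = 126.75 g/mol.
n(Fe) = 11.910 g / 55.85 g/mol = 0.21324 mol.
From the equation the Fe:FeCl2 mole ratio is 1:1, so n(FeCl2) = 0.21324 × 1/1 = 0.21324 mol.
Mass of FeCl2 = 0.21324 mol × 126.75 g/mol = 27.028 g.

27.03 g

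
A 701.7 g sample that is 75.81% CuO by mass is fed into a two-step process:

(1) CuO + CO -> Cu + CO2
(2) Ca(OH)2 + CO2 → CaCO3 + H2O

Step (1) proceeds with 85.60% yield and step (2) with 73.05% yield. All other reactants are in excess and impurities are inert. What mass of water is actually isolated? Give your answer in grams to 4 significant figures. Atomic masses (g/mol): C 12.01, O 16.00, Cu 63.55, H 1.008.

75.33 g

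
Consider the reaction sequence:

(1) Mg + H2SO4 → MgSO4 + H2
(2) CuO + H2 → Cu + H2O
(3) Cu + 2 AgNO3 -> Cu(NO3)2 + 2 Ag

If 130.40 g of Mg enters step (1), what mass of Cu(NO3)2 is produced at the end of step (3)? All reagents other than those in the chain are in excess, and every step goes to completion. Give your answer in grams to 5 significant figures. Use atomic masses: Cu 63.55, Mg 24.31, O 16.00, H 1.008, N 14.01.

1006.1 g

M(Mg) = 24.31 g/mol.
M(Cu(NO3)2) = 63.55 + 2(14.01) + 6(16.00) = 187.57 g/mol.
n(Mg) = 130.40 / 24.31 = 5.36405 mol.
Reaction (1): Mg→H2 ratio 1:1 ⇒ n(H2) = 5.36405 mol.
Reaction (2): H2→Cu ratio 1:1 ⇒ n(Cu) = 5.36405 mol.
Reaction (3): Cu→Cu(NO3)2 ratio 1:1 ⇒ n(Cu(NO3)2) = 5.36405 mol.
Mass of Cu(NO3)2 = 5.36405 × 187.57 = 1006.13 g.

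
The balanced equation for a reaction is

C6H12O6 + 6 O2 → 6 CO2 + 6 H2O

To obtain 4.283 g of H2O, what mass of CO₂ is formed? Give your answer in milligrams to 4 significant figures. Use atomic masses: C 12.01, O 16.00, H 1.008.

10460 mg

M(H2O) = 2(1.008) + 16.00 = 18.016 g/mol.
M(CO2) = 12.01 + 2(16.00) = 44.01 g/mol.
n(H2O) = 4.2830 g / 18.016 g/mol = 0.23773 mol.
From the equation the H2O:CO2 mole ratio is 6:6, so n(CO2) = 0.23773 × 6/6 = 0.23773 mol.
Mass of CO2 = 0.23773 mol × 44.01 g/mol = 10.463 g.
Converting to mg: 10.463 g = 10460 mg.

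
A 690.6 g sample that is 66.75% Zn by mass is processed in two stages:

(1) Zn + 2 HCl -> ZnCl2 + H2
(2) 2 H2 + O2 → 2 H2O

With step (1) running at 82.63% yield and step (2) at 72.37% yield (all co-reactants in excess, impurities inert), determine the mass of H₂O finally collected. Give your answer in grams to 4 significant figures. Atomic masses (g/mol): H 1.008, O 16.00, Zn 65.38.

Pure Zn = 690.6 × 0.6675 = 460.98 g.
M(Zn) = 65.38 g/mol.
M(H2O) = 2(1.008) + 16.00 = 18.016 g/mol.
n(Zn) = 460.98 / 65.38 = 7.0507 mol.
Step 1 (Zn:H2 = 1:1): theoretical n(H2) = 7.0507 mol; at 82.63% yield, n(H2) = 5.8260 mol.
Step 2 (H2:H2O = 2:2): theoretical n(H2O) = 5.8260 mol, so theoretical mass = 5.8260 × 18.016 = 104.96 g.
At 72.37% yield, actual mass of H2O = 104.96 × 0.7237 = 75.960 g.

75.96 g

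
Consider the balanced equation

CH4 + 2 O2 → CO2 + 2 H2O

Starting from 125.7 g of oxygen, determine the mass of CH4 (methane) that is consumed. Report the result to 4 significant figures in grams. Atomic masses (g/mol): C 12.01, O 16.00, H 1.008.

M(O2) = 2(16.00) = 32.00 g/mol.
M(CH4) = 12.01 + 4(1.008) = 16.042 g/mol.
n(O2) = 125.70 g / 32.00 g/mol = 3.9281 mol.
From the equation the O2:CH4 mole ratio is 2:1, so n(CH4) = 3.9281 × 1/2 = 1.9641 mol.
Mass of CH4 = 1.9641 mol × 16.042 g/mol = 31.507 g.

31.51 g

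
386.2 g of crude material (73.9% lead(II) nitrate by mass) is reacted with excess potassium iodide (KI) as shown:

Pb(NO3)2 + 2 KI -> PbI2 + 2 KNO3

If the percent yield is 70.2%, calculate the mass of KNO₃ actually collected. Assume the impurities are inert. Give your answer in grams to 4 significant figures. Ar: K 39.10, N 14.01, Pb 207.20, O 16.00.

122.3 g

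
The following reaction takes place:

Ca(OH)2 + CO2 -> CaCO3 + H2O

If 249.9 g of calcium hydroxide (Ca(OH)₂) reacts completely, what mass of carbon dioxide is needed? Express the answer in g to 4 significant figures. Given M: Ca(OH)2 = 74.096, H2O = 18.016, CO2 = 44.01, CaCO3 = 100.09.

148.4 g

n(Ca(OH)2) = 249.90 g / 74.096 g/mol = 3.3727 mol.
From the equation the Ca(OH)2:CO2 mole ratio is 1:1, so n(CO2) = 3.3727 × 1/1 = 3.3727 mol.
Mass of CO2 = 3.3727 mol × 44.01 g/mol = 148.43 g.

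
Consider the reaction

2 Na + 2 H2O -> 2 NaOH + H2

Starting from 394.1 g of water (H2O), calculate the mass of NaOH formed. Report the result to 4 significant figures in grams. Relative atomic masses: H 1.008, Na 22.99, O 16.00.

875.0 g

M(H2O) = 2(1.008) + 16.00 = 18.016 g/mol.
M(NaOH) = 22.99 + 16.00 + 1.008 = 39.998 g/mol.
n(H2O) = 394.10 g / 18.016 g/mol = 21.875 mol.
From the equation the H2O:NaOH mole ratio is 2:2, so n(NaOH) = 21.875 × 2/2 = 21.875 mol.
Mass of NaOH = 21.875 mol × 39.998 g/mol = 874.96 g.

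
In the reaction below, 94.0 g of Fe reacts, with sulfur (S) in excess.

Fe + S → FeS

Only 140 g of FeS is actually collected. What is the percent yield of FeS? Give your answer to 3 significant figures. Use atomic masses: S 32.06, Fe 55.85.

94.6 %

M(Fe) = 55.85 g/mol.
M(FeS) = 55.85 + 32.06 = 87.91 g/mol.
n(Fe) = 94.00 g / 55.85 g/mol = 1.683 mol.
From the equation the Fe:FeS mole ratio is 1:1, so n(FeS) = 1.683 × 1/1 = 1.683 mol.
Mass of FeS = 1.683 mol × 87.91 g/mol = 148.0 g.
This is the theoretical yield. Percent yield = 140 g / 148.0 g × 100% = 94.62%.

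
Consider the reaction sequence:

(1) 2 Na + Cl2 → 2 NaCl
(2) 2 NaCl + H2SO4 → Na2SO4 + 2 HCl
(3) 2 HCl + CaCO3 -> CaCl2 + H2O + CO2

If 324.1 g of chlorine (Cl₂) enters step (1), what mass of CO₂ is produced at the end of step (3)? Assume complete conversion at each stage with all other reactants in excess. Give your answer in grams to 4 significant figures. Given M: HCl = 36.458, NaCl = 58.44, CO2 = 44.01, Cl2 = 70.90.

201.2 g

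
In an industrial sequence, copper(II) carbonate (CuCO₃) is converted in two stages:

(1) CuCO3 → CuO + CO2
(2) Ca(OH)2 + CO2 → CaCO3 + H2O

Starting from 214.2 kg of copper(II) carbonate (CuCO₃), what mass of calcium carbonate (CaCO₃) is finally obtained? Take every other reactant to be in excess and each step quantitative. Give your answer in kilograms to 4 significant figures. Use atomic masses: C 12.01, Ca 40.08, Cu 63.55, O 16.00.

M(CuCO3) = 63.55 + 12.01 + 3(16.00) = 123.56 g/mol.
M(CaCO3) = 40.08 + 12.01 + 3(16.00) = 100.09 g/mol.
214.2 kg = 214200 g.
n(CuCO3) = 214200 / 123.56 = 1733.6 mol.
Step 1 gives a 1:1 ratio of CuCO3 to CO2, so n(CO2) = 1733.6 mol.
In step 2 the CO2:CaCO3 ratio is 1:1, so n(CaCO3) = 1733.6 mol.
Mass of CaCO3 = 1733.6 × 100.09 = 173510 g = 173.5 kg.

173.5 kg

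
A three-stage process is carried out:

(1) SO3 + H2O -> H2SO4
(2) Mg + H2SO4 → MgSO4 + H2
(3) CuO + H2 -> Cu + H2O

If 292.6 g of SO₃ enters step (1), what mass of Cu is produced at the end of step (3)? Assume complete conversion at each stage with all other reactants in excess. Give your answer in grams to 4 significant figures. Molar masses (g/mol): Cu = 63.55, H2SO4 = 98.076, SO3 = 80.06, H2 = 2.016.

232.3 g

n(SO3) = 292.6 / 80.06 = 3.6548 mol.
Reaction (1): SO3→H2SO4 ratio 1:1 ⇒ n(H2SO4) = 3.6548 mol.
Reaction (2): H2SO4→H2 ratio 1:1 ⇒ n(H2) = 3.6548 mol.
Reaction (3): H2→Cu ratio 1:1 ⇒ n(Cu) = 3.6548 mol.
Mass of Cu = 3.6548 × 63.55 = 232.26 g.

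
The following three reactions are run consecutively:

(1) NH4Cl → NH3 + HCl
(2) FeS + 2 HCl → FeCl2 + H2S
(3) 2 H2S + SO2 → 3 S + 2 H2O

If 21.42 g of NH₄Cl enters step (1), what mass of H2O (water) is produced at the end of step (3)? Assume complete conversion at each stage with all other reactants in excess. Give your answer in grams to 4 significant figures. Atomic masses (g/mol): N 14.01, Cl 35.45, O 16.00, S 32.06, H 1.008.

3.607 g

M(NH4Cl) = 14.01 + 4(1.008) + 35.45 = 53.492 g/mol.
M(H2O) = 2(1.008) + 16.00 = 18.016 g/mol.
n(NH4Cl) = 21.42 / 53.492 = 0.40043 mol.
Reaction (1): NH4Cl→HCl ratio 1:1 ⇒ n(HCl) = 0.40043 mol.
Reaction (2): HCl→H2S ratio 2:1 ⇒ n(H2S) = 0.20022 mol.
Reaction (3): H2S→H2O ratio 2:2 ⇒ n(H2O) = 0.20022 mol.
Mass of H2O = 0.20022 × 18.016 = 3.6071 g.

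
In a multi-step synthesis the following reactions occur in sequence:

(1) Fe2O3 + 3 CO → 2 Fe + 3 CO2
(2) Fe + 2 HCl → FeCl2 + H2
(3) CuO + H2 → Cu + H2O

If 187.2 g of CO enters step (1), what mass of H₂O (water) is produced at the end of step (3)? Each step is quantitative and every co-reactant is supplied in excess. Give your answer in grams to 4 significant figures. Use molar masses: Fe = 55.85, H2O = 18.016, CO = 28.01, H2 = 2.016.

n(CO) = 187.2 / 28.01 = 6.6833 mol.
Reaction (1): CO→Fe ratio 3:2 ⇒ n(Fe) = 4.4556 mol.
Reaction (2): Fe→H2 ratio 1:1 ⇒ n(H2) = 4.4556 mol.
Reaction (3): H2→H2O ratio 1:1 ⇒ n(H2O) = 4.4556 mol.
Mass of H2O = 4.4556 × 18.016 = 80.271 g.

80.27 g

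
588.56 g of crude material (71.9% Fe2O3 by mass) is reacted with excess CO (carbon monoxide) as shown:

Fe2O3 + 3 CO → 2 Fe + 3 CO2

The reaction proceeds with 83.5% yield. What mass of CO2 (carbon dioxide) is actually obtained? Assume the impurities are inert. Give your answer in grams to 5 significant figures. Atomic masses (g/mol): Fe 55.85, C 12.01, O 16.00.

Pure Fe2O3 available = 588.56 g × 0.719 = 423.175 g.
M(Fe2O3) = 2(55.85) + 3(16.00) = 159.70 g/mol.
M(CO2) = 12.01 + 2(16.00) = 44.01 g/mol.
n(Fe2O3) = 423.175 g / 159.70 g/mol = 2.64981 mol.
From the equation the Fe2O3:CO2 mole ratio is 1:3, so n(CO2) = 2.64981 × 3/1 = 7.94943 mol.
Mass of CO2 = 7.94943 mol × 44.01 g/mol = 349.854 g.
Actual mass collected = 349.854 g × 0.835 = 292.128 g.

292.13 g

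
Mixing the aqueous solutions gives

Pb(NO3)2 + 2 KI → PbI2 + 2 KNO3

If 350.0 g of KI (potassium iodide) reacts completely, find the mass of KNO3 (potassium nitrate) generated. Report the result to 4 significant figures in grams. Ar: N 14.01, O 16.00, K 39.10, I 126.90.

213.2 g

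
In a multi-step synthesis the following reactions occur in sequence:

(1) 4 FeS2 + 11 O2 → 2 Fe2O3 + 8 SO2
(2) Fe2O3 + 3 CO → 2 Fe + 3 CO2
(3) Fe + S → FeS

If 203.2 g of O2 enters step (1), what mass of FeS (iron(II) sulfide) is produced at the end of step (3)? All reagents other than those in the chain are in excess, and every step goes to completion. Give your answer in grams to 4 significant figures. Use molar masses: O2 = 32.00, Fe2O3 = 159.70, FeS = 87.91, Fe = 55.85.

203.0 g

n(O2) = 203.2 / 32.00 = 6.3500 mol.
Reaction (1): O2→Fe2O3 ratio 11:2 ⇒ n(Fe2O3) = 1.1545 mol.
Reaction (2): Fe2O3→Fe ratio 1:2 ⇒ n(Fe) = 2.3091 mol.
Reaction (3): Fe→FeS ratio 1:1 ⇒ n(FeS) = 2.3091 mol.
Mass of FeS = 2.3091 × 87.91 = 202.99 g.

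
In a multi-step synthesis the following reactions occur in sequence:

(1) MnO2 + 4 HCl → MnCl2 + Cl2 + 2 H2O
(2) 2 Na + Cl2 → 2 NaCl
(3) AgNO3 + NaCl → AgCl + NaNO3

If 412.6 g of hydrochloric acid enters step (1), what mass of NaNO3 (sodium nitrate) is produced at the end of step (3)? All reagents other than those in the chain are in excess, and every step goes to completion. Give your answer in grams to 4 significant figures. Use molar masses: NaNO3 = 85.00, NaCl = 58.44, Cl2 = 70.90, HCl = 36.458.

481.0 g

n(HCl) = 412.6 / 36.458 = 11.317 mol.
Reaction (1): HCl→Cl2 ratio 4:1 ⇒ n(Cl2) = 2.8293 mol.
Reaction (2): Cl2→NaCl ratio 1:2 ⇒ n(NaCl) = 5.6586 mol.
Reaction (3): NaCl→NaNO3 ratio 1:1 ⇒ n(NaNO3) = 5.6586 mol.
Mass of NaNO3 = 5.6586 × 85.00 = 480.98 g.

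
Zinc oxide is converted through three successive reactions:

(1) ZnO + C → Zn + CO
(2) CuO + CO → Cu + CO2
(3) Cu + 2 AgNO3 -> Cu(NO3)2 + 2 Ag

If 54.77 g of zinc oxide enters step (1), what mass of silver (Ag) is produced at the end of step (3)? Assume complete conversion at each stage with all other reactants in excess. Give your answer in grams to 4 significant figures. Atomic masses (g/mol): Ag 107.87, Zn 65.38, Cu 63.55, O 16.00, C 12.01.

145.2 g

M(ZnO) = 65.38 + 16.00 = 81.38 g/mol.
M(Ag) = 107.87 g/mol.
n(ZnO) = 54.77 / 81.38 = 0.67302 mol.
Reaction (1): ZnO→CO ratio 1:1 ⇒ n(CO) = 0.67302 mol.
Reaction (2): CO→Cu ratio 1:1 ⇒ n(Cu) = 0.67302 mol.
Reaction (3): Cu→Ag ratio 1:2 ⇒ n(Ag) = 1.3460 mol.
Mass of Ag = 1.3460 × 107.87 = 145.20 g.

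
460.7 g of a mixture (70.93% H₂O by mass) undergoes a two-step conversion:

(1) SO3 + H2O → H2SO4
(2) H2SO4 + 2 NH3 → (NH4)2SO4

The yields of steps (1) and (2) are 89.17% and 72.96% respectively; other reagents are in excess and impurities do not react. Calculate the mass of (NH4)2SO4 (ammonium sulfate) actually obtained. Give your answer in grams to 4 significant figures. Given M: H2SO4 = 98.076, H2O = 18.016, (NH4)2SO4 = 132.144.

1559 g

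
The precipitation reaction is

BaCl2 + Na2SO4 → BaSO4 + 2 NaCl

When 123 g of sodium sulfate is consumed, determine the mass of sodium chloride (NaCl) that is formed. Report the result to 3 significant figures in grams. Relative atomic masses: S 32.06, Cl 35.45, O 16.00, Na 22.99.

101 g

M(Na2SO4) = 2(22.99) + 32.06 + 4(16.00) = 142.04 g/mol.
M(NaCl) = 22.99 + 35.45 = 58.44 g/mol.
n(Na2SO4) = 123.0 g / 142.04 g/mol = 0.8660 mol.
From the equation the Na2SO4:NaCl mole ratio is 1:2, so n(NaCl) = 0.8660 × 2/1 = 1.732 mol.
Mass of NaCl = 1.732 mol × 58.44 g/mol = 101.2 g.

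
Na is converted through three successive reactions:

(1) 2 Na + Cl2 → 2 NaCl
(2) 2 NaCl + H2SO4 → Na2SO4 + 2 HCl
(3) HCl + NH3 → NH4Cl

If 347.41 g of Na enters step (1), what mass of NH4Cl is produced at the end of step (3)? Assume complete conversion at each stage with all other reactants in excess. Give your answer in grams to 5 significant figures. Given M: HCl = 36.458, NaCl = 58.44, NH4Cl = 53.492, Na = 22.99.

n(Na) = 347.41 / 22.99 = 15.1114 mol.
Reaction (1): Na→NaCl ratio 2:2 ⇒ n(NaCl) = 15.1114 mol.
Reaction (2): NaCl→HCl ratio 2:2 ⇒ n(HCl) = 15.1114 mol.
Reaction (3): HCl→NH4Cl ratio 1:1 ⇒ n(NH4Cl) = 15.1114 mol.
Mass of NH4Cl = 15.1114 × 53.492 = 808.336 g.

808.34 g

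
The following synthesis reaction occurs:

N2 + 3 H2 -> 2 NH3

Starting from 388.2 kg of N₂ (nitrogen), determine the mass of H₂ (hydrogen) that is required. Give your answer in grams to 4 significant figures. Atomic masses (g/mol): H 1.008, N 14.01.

83790 g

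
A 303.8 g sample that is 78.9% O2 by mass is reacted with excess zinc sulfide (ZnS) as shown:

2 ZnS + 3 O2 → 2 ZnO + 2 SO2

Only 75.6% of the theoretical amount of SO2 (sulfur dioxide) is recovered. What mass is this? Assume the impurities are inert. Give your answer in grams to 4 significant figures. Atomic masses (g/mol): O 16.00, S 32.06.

Pure O2 available = 303.8 g × 0.789 = 239.70 g.
M(O2) = 2(16.00) = 32.00 g/mol.
M(SO2) = 32.06 + 2(16.00) = 64.06 g/mol.
n(O2) = 239.70 g / 32.00 g/mol = 7.4906 mol.
From the equation the O2:SO2 mole ratio is 3:2, so n(SO2) = 7.4906 × 2/3 = 4.9937 mol.
Mass of SO2 = 4.9937 mol × 64.06 g/mol = 319.90 g.
Actual mass collected = 319.90 g × 0.756 = 241.84 g.

241.8 g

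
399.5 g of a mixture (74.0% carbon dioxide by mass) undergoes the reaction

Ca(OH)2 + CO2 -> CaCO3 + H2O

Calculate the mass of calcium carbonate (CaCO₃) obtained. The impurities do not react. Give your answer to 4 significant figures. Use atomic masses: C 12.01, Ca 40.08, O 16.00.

Mass of pure CO2 = 399.5 g × 0.740 = 295.63 g.
M(CO2) = 12.01 + 2(16.00) = 44.01 g/mol.
M(CaCO3) = 40.08 + 12.01 + 3(16.00) = 100.09 g/mol.
n(CO2) = 295.63 g / 44.01 g/mol = 6.7173 mol.
From the equation the CO2:CaCO3 mole ratio is 1:1, so n(CaCO3) = 6.7173 × 1/1 = 6.7173 mol.
Mass of CaCO3 = 6.7173 mol × 100.09 g/mol = 672.34 g.

672.3 g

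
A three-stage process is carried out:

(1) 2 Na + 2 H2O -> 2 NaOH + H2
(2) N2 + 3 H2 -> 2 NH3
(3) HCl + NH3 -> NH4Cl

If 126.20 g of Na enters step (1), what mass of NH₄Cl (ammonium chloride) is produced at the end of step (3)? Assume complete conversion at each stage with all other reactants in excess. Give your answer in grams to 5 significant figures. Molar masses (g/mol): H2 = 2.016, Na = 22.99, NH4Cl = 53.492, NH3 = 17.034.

n(Na) = 126.20 / 22.99 = 5.48934 mol.
Reaction (1): Na→H2 ratio 2:1 ⇒ n(H2) = 2.74467 mol.
Reaction (2): H2→NH3 ratio 3:2 ⇒ n(NH3) = 1.82978 mol.
Reaction (3): NH3→NH4Cl ratio 1:1 ⇒ n(NH4Cl) = 1.82978 mol.
Mass of NH4Cl = 1.82978 × 53.492 = 97.8786 g.

97.879 g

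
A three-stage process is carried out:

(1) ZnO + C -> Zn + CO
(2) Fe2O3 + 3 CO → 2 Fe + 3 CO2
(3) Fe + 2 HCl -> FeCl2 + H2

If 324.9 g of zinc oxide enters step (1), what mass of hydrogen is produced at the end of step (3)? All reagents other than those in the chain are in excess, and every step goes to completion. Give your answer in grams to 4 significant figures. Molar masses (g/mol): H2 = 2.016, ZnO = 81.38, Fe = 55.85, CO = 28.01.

n(ZnO) = 324.9 / 81.38 = 3.9924 mol.
Reaction (1): ZnO→CO ratio 1:1 ⇒ n(CO) = 3.9924 mol.
Reaction (2): CO→Fe ratio 3:2 ⇒ n(Fe) = 2.6616 mol.
Reaction (3): Fe→H2 ratio 1:1 ⇒ n(H2) = 2.6616 mol.
Mass of H2 = 2.6616 × 2.016 = 5.3658 g.

5.366 g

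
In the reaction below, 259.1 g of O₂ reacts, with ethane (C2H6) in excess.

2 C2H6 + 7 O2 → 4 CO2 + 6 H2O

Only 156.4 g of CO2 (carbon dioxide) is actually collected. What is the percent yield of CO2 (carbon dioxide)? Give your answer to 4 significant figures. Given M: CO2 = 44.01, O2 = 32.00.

n(O2) = 259.10 g / 32.00 g/mol = 8.0969 mol.
From the equation the O2:CO2 mole ratio is 7:4, so n(CO2) = 8.0969 × 4/7 = 4.6268 mol.
Mass of CO2 = 4.6268 mol × 44.01 g/mol = 203.62 g.
This is the theoretical yield. Percent yield = 156.4 g / 203.62 g × 100% = 76.808%.

76.81 %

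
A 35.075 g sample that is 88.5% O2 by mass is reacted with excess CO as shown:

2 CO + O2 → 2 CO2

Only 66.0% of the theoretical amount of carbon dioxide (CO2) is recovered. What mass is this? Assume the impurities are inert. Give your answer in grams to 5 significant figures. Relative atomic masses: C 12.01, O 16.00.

Pure O2 available = 35.075 g × 0.885 = 31.0414 g.
M(O2) = 2(16.00) = 32.00 g/mol.
M(CO2) = 12.01 + 2(16.00) = 44.01 g/mol.
n(O2) = 31.0414 g / 32.00 g/mol = 0.970043 mol.
From the equation the O2:CO2 mole ratio is 1:2, so n(CO2) = 0.970043 × 2/1 = 1.94009 mol.
Mass of CO2 = 1.94009 mol × 44.01 g/mol = 85.3832 g.
Actual mass collected = 85.3832 g × 0.660 = 56.3529 g.

56.353 g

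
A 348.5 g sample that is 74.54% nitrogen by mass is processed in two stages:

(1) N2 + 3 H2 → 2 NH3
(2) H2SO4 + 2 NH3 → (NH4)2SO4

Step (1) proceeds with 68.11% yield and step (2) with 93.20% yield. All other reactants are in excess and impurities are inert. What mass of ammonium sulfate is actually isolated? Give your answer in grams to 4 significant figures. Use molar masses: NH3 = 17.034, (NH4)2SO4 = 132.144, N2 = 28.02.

Pure N2 = 348.5 × 0.7454 = 259.77 g.
n(N2) = 259.77 / 28.02 = 9.2709 mol.
Step 1 (N2:NH3 = 1:2): theoretical n(NH3) = 18.542 mol; at 68.11% yield, n(NH3) = 12.629 mol.
Step 2 (NH3:(NH4)2SO4 = 2:1): theoretical n((NH4)2SO4) = 6.3144 mol, so theoretical mass = 6.3144 × 132.144 = 834.42 g.
At 93.20% yield, actual mass of (NH4)2SO4 = 834.42 × 0.9320 = 777.68 g.

777.7 g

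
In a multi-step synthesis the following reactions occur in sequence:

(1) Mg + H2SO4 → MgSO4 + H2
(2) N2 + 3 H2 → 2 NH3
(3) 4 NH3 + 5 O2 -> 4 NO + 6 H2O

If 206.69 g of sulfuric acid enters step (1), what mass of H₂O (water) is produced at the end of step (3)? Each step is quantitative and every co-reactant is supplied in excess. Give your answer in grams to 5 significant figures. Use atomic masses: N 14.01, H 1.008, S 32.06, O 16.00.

M(H2SO4) = 2(1.008) + 32.06 + 4(16.00) = 98.076 g/mol.
M(H2O) = 2(1.008) + 16.00 = 18.016 g/mol.
n(H2SO4) = 206.69 / 98.076 = 2.10745 mol.
Reaction (1): H2SO4→H2 ratio 1:1 ⇒ n(H2) = 2.10745 mol.
Reaction (2): H2→NH3 ratio 3:2 ⇒ n(NH3) = 1.40496 mol.
Reaction (3): NH3→H2O ratio 4:6 ⇒ n(H2O) = 2.10745 mol.
Mass of H2O = 2.10745 × 18.016 = 37.9678 g.

37.968 g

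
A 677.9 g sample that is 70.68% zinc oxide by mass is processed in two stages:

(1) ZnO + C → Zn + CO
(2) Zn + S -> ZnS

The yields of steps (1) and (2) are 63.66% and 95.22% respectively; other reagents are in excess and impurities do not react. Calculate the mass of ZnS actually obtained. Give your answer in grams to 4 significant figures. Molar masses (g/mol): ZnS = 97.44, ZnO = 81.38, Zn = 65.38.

347.8 g

Pure ZnO = 677.9 × 0.7068 = 479.14 g.
n(ZnO) = 479.14 / 81.38 = 5.8877 mol.
Step 1 (ZnO:Zn = 1:1): theoretical n(Zn) = 5.8877 mol; at 63.66% yield, n(Zn) = 3.7481 mol.
Step 2 (Zn:ZnS = 1:1): theoretical n(ZnS) = 3.7481 mol, so theoretical mass = 3.7481 × 97.44 = 365.21 g.
At 95.22% yield, actual mass of ZnS = 365.21 × 0.9522 = 347.76 g.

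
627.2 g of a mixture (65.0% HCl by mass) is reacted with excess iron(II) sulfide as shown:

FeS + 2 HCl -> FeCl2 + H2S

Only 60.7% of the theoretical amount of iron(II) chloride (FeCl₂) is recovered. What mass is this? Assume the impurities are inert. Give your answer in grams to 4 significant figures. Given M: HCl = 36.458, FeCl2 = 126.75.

Pure HCl available = 627.2 g × 0.650 = 407.68 g.
n(HCl) = 407.68 g / 36.458 g/mol = 11.182 mol.
From the equation the HCl:FeCl2 mole ratio is 2:1, so n(FeCl2) = 11.182 × 1/2 = 5.5911 mol.
Mass of FeCl2 = 5.5911 mol × 126.75 g/mol = 708.67 g.
Actual mass collected = 708.67 g × 0.607 = 430.16 g.

430.2 g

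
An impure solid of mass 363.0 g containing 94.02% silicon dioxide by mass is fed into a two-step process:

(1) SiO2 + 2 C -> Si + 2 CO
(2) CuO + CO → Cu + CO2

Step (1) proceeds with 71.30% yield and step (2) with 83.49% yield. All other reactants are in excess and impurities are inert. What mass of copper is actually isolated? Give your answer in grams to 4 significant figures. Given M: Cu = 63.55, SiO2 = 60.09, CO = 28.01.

Pure SiO2 = 363.0 × 0.9402 = 341.29 g.
n(SiO2) = 341.29 / 60.09 = 5.6797 mol.
Step 1 (SiO2:CO = 1:2): theoretical n(CO) = 11.359 mol; at 71.30% yield, n(CO) = 8.0992 mol.
Step 2 (CO:Cu = 1:1): theoretical n(Cu) = 8.0992 mol, so theoretical mass = 8.0992 × 63.55 = 514.71 g.
At 83.49% yield, actual mass of Cu = 514.71 × 0.8349 = 429.73 g.

429.7 g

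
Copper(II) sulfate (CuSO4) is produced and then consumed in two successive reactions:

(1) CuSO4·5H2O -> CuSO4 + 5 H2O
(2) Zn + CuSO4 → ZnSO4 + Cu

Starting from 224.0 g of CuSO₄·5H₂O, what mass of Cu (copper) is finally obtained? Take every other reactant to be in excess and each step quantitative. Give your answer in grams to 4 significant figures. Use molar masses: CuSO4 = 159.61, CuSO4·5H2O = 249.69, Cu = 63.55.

n(CuSO4·5H2O) = 224.00 / 249.69 = 0.89711 mol.
Step 1 gives a 1:1 ratio of CuSO4·5H2O to CuSO4, so n(CuSO4) = 0.89711 mol.
In step 2 the CuSO4:Cu ratio is 1:1, so n(Cu) = 0.89711 mol.
Mass of Cu = 0.89711 × 63.55 = 57.011 g.

57.01 g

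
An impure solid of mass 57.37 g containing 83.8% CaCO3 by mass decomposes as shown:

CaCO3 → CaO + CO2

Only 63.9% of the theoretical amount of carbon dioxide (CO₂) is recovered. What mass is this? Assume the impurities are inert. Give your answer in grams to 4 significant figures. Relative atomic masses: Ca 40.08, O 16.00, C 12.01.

13.51 g

Pure CaCO3 available = 57.37 g × 0.838 = 48.076 g.
M(CaCO3) = 40.08 + 12.01 + 3(16.00) = 100.09 g/mol.
M(CO2) = 12.01 + 2(16.00) = 44.01 g/mol.
n(CaCO3) = 48.076 g / 100.09 g/mol = 0.48033 mol.
From the equation the CaCO3:CO2 mole ratio is 1:1, so n(CO2) = 0.48033 × 1/1 = 0.48033 mol.
Mass of CO2 = 0.48033 mol × 44.01 g/mol = 21.139 g.
Actual mass collected = 21.139 g × 0.639 = 13.508 g.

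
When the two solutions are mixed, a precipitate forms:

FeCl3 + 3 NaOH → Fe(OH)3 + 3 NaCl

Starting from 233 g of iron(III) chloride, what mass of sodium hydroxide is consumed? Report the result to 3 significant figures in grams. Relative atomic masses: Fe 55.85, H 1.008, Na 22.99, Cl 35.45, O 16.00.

172 g

M(FeCl3) = 55.85 + 3(35.45) = 162.20 g/mol.
M(NaOH) = 22.99 + 16.00 + 1.008 = 39.998 g/mol.
n(FeCl3) = 233.0 g / 162.20 g/mol = 1.436 mol.
From the equation the FeCl3:NaOH mole ratio is 1:3, so n(NaOH) = 1.436 × 3/1 = 4.309 mol.
Mass of NaOH = 4.309 mol × 39.998 g/mol = 172.4 g.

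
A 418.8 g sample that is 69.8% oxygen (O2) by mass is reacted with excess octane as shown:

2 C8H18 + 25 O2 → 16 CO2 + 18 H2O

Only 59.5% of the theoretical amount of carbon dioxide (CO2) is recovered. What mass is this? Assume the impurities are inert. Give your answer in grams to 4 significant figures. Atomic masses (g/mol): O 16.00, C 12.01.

153.1 g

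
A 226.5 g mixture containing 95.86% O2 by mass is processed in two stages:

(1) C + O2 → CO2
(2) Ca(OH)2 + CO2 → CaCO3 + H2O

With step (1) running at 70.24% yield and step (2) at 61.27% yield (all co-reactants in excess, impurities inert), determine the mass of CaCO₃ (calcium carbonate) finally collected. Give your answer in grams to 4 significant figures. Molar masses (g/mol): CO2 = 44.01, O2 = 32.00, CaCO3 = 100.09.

Pure O2 = 226.5 × 0.9586 = 217.12 g.
n(O2) = 217.12 / 32.00 = 6.7851 mol.
Step 1 (O2:CO2 = 1:1): theoretical n(CO2) = 6.7851 mol; at 70.24% yield, n(CO2) = 4.7658 mol.
Step 2 (CO2:CaCO3 = 1:1): theoretical n(CaCO3) = 4.7658 mol, so theoretical mass = 4.7658 × 100.09 = 477.01 g.
At 61.27% yield, actual mass of CaCO3 = 477.01 × 0.6127 = 292.27 g.

292.3 g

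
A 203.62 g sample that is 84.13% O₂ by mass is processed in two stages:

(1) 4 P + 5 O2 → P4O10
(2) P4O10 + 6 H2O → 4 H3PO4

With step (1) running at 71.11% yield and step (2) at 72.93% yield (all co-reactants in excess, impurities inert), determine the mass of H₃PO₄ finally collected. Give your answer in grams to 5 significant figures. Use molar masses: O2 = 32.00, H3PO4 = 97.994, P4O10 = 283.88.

217.64 g

Pure O2 = 203.62 × 0.8413 = 171.306 g.
n(O2) = 171.306 / 32.00 = 5.35330 mol.
Step 1 (O2:P4O10 = 5:1): theoretical n(P4O10) = 1.07066 mol; at 71.11% yield, n(P4O10) = 0.761346 mol.
Step 2 (P4O10:H3PO4 = 1:4): theoretical n(H3PO4) = 3.04538 mol, so theoretical mass = 3.04538 × 97.994 = 298.429 g.
At 72.93% yield, actual mass of H3PO4 = 298.429 × 0.7293 = 217.645 g.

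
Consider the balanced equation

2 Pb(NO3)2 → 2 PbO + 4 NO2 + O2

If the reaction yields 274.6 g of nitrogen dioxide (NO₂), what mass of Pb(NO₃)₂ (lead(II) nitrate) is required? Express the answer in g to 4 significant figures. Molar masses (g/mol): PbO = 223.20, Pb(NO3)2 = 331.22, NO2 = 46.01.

n(NO2) = 274.60 g / 46.01 g/mol = 5.9683 mol.
From the equation the NO2:Pb(NO3)2 mole ratio is 4:2, so n(Pb(NO3)2) = 5.9683 × 2/4 = 2.9841 mol.
Mass of Pb(NO3)2 = 2.9841 mol × 331.22 g/mol = 988.40 g.

988.4 g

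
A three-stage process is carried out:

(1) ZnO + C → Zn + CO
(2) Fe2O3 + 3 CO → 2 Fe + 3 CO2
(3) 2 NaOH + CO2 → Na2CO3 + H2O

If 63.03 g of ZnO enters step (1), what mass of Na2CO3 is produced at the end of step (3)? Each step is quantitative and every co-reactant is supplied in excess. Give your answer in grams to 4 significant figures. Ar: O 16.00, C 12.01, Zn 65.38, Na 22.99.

82.09 g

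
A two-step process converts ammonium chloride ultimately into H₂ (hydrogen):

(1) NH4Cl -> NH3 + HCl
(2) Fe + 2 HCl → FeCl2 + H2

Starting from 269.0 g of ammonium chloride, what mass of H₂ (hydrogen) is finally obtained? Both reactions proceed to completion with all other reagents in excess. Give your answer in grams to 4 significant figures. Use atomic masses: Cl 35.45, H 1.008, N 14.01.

5.069 g

M(NH4Cl) = 14.01 + 4(1.008) + 35.45 = 53.492 g/mol.
M(H2) = 2(1.008) = 2.016 g/mol.
n(NH4Cl) = 269.00 / 53.492 = 5.0288 mol.
Step 1 gives a 1:1 ratio of NH4Cl to HCl, so n(HCl) = 5.0288 mol.
In step 2 the HCl:H2 ratio is 2:1, so n(H2) = 2.5144 mol.
Mass of H2 = 2.5144 × 2.016 = 5.0690 g.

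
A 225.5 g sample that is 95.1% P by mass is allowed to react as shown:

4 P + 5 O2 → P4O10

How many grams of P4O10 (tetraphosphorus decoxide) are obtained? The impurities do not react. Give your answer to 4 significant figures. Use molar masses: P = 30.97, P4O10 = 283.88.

Mass of pure P = 225.5 g × 0.951 = 214.45 g.
n(P) = 214.45 g / 30.97 g/mol = 6.9245 mol.
From the equation the P:P4O10 mole ratio is 4:1, so n(P4O10) = 6.9245 × 1/4 = 1.7311 mol.
Mass of P4O10 = 1.7311 mol × 283.88 g/mol = 491.43 g.

491.4 g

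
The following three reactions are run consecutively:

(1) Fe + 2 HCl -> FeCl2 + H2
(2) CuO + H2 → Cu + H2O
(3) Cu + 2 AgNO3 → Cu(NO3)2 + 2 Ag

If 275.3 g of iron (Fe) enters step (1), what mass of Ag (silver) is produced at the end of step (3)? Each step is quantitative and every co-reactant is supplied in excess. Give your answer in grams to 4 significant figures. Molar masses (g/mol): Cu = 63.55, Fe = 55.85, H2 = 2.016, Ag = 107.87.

1063 g

n(Fe) = 275.3 / 55.85 = 4.9293 mol.
Reaction (1): Fe→H2 ratio 1:1 ⇒ n(H2) = 4.9293 mol.
Reaction (2): H2→Cu ratio 1:1 ⇒ n(Cu) = 4.9293 mol.
Reaction (3): Cu→Ag ratio 1:2 ⇒ n(Ag) = 9.8585 mol.
Mass of Ag = 9.8585 × 107.87 = 1063.4 g.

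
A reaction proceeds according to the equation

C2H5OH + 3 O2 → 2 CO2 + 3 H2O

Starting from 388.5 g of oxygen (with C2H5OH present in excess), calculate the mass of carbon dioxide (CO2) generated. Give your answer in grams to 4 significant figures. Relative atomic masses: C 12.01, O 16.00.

M(O2) = 2(16.00) = 32.00 g/mol.
M(CO2) = 12.01 + 2(16.00) = 44.01 g/mol.
n(O2) = 388.50 g / 32.00 g/mol = 12.141 mol.
From the equation the O2:CO2 mole ratio is 3:2, so n(CO2) = 12.141 × 2/3 = 8.0938 mol.
Mass of CO2 = 8.0938 mol × 44.01 g/mol = 356.21 g.

356.2 g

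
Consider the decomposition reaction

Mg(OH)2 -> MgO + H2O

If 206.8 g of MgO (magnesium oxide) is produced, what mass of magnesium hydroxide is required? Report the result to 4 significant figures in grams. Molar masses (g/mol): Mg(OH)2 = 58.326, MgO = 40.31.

299.2 g

n(MgO) = 206.80 g / 40.31 g/mol = 5.1302 mol.
From the equation the MgO:Mg(OH)2 mole ratio is 1:1, so n(Mg(OH)2) = 5.1302 × 1/1 = 5.1302 mol.
Mass of Mg(OH)2 = 5.1302 mol × 58.326 g/mol = 299.23 g.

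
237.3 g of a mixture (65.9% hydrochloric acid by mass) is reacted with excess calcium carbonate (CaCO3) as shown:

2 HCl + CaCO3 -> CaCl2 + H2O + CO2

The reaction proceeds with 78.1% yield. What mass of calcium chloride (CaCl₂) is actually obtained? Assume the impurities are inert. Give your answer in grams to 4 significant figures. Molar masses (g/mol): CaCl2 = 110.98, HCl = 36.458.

185.9 g

Pure HCl available = 237.3 g × 0.659 = 156.38 g.
n(HCl) = 156.38 g / 36.458 g/mol = 4.2893 mol.
From the equation the HCl:CaCl2 mole ratio is 2:1, so n(CaCl2) = 4.2893 × 1/2 = 2.1447 mol.
Mass of CaCl2 = 2.1447 mol × 110.98 g/mol = 238.02 g.
Actual mass collected = 238.02 g × 0.781 = 185.89 g.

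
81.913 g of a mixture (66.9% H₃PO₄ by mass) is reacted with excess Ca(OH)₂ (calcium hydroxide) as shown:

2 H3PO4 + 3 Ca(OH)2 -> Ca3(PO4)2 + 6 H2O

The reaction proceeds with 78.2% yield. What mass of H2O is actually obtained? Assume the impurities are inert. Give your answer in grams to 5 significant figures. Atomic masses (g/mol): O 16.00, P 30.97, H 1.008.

23.636 g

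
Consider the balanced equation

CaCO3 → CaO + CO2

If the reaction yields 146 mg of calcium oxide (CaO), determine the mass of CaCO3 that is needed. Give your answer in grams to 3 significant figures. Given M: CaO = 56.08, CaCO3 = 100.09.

Convert: 146 mg = 0.1460 g.
n(CaO) = 0.1460 g / 56.08 g/mol = 0.002603 mol.
From the equation the CaO:CaCO3 mole ratio is 1:1, so n(CaCO3) = 0.002603 × 1/1 = 0.002603 mol.
Mass of CaCO3 = 0.002603 mol × 100.09 g/mol = 0.2606 g.

0.261 g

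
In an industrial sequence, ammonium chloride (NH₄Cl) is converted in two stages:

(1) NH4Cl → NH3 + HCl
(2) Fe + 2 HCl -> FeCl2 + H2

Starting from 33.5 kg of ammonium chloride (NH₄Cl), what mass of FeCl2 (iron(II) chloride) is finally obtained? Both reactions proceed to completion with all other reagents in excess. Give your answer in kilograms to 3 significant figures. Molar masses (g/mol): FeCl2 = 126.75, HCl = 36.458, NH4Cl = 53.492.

33.5 kg = 33500 g.
n(NH4Cl) = 33500 / 53.492 = 626.3 mol.
Step 1 gives a 1:1 ratio of NH4Cl to HCl, so n(HCl) = 626.3 mol.
In step 2 the HCl:FeCl2 ratio is 2:1, so n(FeCl2) = 313.1 mol.
Mass of FeCl2 = 313.1 × 126.75 = 39690 g = 39.7 kg.

39.7 kg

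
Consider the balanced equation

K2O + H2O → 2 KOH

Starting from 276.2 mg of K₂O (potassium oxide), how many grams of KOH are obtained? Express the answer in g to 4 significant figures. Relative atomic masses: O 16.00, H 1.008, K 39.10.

0.3290 g

M(K2O) = 2(39.10) + 16.00 = 94.20 g/mol.
M(KOH) = 39.10 + 16.00 + 1.008 = 56.108 g/mol.
Convert: 276.2 mg = 0.27620 g.
n(K2O) = 0.27620 g / 94.20 g/mol = 0.0029321 mol.
From the equation the K2O:KOH mole ratio is 1:2, so n(KOH) = 0.0029321 × 2/1 = 0.0058641 mol.
Mass of KOH = 0.0058641 mol × 56.108 g/mol = 0.32902 g.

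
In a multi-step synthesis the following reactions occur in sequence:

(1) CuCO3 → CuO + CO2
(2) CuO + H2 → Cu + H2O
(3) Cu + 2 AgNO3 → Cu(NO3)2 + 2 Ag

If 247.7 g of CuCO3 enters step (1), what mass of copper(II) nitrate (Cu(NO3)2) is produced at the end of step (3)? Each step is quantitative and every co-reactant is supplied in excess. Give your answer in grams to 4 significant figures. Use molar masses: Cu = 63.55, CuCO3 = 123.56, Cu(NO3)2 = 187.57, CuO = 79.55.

n(CuCO3) = 247.7 / 123.56 = 2.0047 mol.
Reaction (1): CuCO3→CuO ratio 1:1 ⇒ n(CuO) = 2.0047 mol.
Reaction (2): CuO→Cu ratio 1:1 ⇒ n(Cu) = 2.0047 mol.
Reaction (3): Cu→Cu(NO3)2 ratio 1:1 ⇒ n(Cu(NO3)2) = 2.0047 mol.
Mass of Cu(NO3)2 = 2.0047 × 187.57 = 376.02 g.

376.0 g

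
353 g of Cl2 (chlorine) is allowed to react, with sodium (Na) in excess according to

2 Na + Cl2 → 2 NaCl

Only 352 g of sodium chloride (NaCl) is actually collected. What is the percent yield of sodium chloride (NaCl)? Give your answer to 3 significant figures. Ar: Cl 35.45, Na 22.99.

60.5 %

M(Cl2) = 2(35.45) = 70.90 g/mol.
M(NaCl) = 22.99 + 35.45 = 58.44 g/mol.
n(Cl2) = 353.0 g / 70.90 g/mol = 4.979 mol.
From the equation the Cl2:NaCl mole ratio is 1:2, so n(NaCl) = 4.979 × 2/1 = 9.958 mol.
Mass of NaCl = 9.958 mol × 58.44 g/mol = 581.9 g.
This is the theoretical yield. Percent yield = 352 g / 581.9 g × 100% = 60.49%.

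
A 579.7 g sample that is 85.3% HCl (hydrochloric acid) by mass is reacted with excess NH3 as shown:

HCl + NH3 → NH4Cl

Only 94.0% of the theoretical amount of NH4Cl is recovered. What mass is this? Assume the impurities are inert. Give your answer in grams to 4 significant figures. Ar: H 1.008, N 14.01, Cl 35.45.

682.0 g

Pure HCl available = 579.7 g × 0.853 = 494.48 g.
M(HCl) = 1.008 + 35.45 = 36.458 g/mol.
M(NH4Cl) = 14.01 + 4(1.008) + 35.45 = 53.492 g/mol.
n(HCl) = 494.48 g / 36.458 g/mol = 13.563 mol.
From the equation the HCl:NH4Cl mole ratio is 1:1, so n(NH4Cl) = 13.563 × 1/1 = 13.563 mol.
Mass of NH4Cl = 13.563 mol × 53.492 g/mol = 725.52 g.
Actual mass collected = 725.52 g × 0.940 = 681.99 g.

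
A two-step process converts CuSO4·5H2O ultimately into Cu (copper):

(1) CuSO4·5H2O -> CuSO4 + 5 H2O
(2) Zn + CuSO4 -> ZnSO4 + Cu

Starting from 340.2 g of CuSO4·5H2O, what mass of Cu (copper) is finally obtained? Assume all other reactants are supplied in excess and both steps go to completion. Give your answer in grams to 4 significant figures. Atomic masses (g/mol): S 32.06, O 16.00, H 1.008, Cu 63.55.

86.59 g

M(CuSO4·5H2O) = 63.55 + 32.06 + 9(16.00) + 10(1.008) = 249.69 g/mol.
M(Cu) = 63.55 g/mol.
n(CuSO4·5H2O) = 340.20 / 249.69 = 1.3625 mol.
Step 1 gives a 1:1 ratio of CuSO4·5H2O to CuSO4, so n(CuSO4) = 1.3625 mol.
In step 2 the CuSO4:Cu ratio is 1:1, so n(Cu) = 1.3625 mol.
Mass of Cu = 1.3625 × 63.55 = 86.586 g.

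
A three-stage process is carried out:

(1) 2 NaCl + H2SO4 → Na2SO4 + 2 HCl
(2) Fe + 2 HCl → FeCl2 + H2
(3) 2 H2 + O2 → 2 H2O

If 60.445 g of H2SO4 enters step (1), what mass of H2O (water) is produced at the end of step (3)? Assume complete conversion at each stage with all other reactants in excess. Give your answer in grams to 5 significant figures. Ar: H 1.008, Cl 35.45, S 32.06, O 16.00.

11.103 g

M(H2SO4) = 2(1.008) + 32.06 + 4(16.00) = 98.076 g/mol.
M(H2O) = 2(1.008) + 16.00 = 18.016 g/mol.
n(H2SO4) = 60.445 / 98.076 = 0.616308 mol.
Reaction (1): H2SO4→HCl ratio 1:2 ⇒ n(HCl) = 1.23262 mol.
Reaction (2): HCl→H2 ratio 2:1 ⇒ n(H2) = 0.616308 mol.
Reaction (3): H2→H2O ratio 2:2 ⇒ n(H2O) = 0.616308 mol.
Mass of H2O = 0.616308 × 18.016 = 11.1034 g.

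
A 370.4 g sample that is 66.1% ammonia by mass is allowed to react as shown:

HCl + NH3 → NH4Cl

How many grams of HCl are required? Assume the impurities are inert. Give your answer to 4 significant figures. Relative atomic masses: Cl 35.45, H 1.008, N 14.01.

524.0 g

Mass of pure NH3 = 370.4 g × 0.661 = 244.83 g.
M(NH3) = 14.01 + 3(1.008) = 17.034 g/mol.
M(HCl) = 1.008 + 35.45 = 36.458 g/mol.
n(NH3) = 244.83 g / 17.034 g/mol = 14.373 mol.
From the equation the NH3:HCl mole ratio is 1:1, so n(HCl) = 14.373 × 1/1 = 14.373 mol.
Mass of HCl = 14.373 mol × 36.458 g/mol = 524.02 g.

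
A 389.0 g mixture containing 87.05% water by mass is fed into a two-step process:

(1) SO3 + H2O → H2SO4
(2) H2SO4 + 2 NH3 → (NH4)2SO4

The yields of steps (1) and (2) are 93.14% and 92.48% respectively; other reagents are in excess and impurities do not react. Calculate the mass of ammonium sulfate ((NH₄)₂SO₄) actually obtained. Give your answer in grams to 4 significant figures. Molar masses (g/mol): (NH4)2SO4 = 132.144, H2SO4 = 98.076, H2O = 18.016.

Pure H2O = 389.0 × 0.8705 = 338.62 g.
n(H2O) = 338.62 / 18.016 = 18.796 mol.
Step 1 (H2O:H2SO4 = 1:1): theoretical n(H2SO4) = 18.796 mol; at 93.14% yield, n(H2SO4) = 17.506 mol.
Step 2 (H2SO4:(NH4)2SO4 = 1:1): theoretical n((NH4)2SO4) = 17.506 mol, so theoretical mass = 17.506 × 132.144 = 2313.4 g.
At 92.48% yield, actual mass of (NH4)2SO4 = 2313.4 × 0.9248 = 2139.4 g.

2139 g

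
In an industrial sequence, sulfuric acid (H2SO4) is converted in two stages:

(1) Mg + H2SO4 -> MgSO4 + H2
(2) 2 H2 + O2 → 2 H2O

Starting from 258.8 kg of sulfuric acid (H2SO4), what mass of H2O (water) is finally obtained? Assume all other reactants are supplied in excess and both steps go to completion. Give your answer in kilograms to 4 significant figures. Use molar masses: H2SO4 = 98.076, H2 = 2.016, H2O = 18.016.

258.8 kg = 258800 g.
n(H2SO4) = 258800 / 98.076 = 2638.8 mol.
Step 1 gives a 1:1 ratio of H2SO4 to H2, so n(H2) = 2638.8 mol.
In step 2 the H2:H2O ratio is 2:2, so n(H2O) = 2638.8 mol.
Mass of H2O = 2638.8 × 18.016 = 47540 g = 47.54 kg.

47.54 kg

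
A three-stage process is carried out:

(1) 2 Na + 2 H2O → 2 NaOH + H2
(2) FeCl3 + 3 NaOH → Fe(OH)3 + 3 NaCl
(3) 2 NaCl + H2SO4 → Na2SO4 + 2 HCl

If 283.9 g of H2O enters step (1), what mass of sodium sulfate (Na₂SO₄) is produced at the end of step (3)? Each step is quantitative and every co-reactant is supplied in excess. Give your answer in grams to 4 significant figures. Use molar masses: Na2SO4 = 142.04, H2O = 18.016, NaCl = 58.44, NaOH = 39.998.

1119 g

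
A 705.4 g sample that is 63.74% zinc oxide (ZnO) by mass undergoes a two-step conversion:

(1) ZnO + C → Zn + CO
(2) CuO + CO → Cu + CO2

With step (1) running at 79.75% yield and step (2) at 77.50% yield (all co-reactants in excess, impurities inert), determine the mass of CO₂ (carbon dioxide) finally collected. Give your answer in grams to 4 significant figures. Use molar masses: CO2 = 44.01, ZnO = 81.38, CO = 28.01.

Pure ZnO = 705.4 × 0.6374 = 449.62 g.
n(ZnO) = 449.62 / 81.38 = 5.5250 mol.
Step 1 (ZnO:CO = 1:1): theoretical n(CO) = 5.5250 mol; at 79.75% yield, n(CO) = 4.4062 mol.
Step 2 (CO:CO2 = 1:1): theoretical n(CO2) = 4.4062 mol, so theoretical mass = 4.4062 × 44.01 = 193.92 g.
At 77.50% yield, actual mass of CO2 = 193.92 × 0.7750 = 150.28 g.

150.3 g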